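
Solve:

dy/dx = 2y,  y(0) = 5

General solution: y = Ce^(2x)
Applying IC y(0) = 5:
Particular solution: y = 5e^(2x)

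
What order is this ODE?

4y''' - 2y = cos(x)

The order is 3 (highest derivative is of order 3).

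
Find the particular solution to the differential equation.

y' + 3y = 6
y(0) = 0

General solution: y = 2 + Ce^(-3x)
Applying y(0) = 0: C = 0 - 2 = -2
Particular solution: y = 2 - 2e^(-3x)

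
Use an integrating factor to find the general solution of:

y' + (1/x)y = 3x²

Using integrating factor method:

General solution: y = (3/4)x^3 + C/x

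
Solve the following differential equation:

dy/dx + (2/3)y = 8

Using integrating factor method:

General solution: y = 12 + Ce^(-2x/3)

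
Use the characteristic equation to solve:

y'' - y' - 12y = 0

Characteristic equation: r² - r - 12 = 0
Roots: r = 4, -3 (distinct real)
General solution: y = C₁e^(4x) + C₂e^(-3x)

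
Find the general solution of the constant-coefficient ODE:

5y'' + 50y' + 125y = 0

Characteristic equation: 5r² + 50r + 125 = 0
Divide by 5: r² + 10r + 25 = 0
Factored: (r + 5)² = 0
Repeated root: r = -5
General solution: y = (C₁ + C₂x)e^(-5x)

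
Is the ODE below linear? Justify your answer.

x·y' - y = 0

Yes. Linear (y and its derivatives appear to the first power only, no products of y terms)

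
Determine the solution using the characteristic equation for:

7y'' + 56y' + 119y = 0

Characteristic equation: 7r² + 56r + 119 = 0
Divide by 7: r² + 8r + 17 = 0
Roots: r = -4 ± i (complex conjugates)
General solution: y = e^(-4x)(C₁cos(x) + C₂sin(x))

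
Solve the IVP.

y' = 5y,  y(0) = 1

General solution: y = Ce^(5x)
Applying IC y(0) = 1:
Particular solution: y = e^(5x)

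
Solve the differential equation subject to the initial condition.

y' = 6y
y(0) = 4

General solution: y = Ce^(6x)
Applying IC y(0) = 4:
Particular solution: y = 4e^(6x)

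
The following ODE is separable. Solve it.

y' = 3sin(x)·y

Separating variables and integrating:
ln|y| = -3cos(x) + C

General solution: y = Ce^(-3cos(x))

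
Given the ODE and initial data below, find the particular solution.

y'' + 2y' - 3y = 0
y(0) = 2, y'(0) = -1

General solution: y = C₁e^x + C₂e^(-3x)
Applying ICs: C₁ = 5/4, C₂ = 3/4
Particular solution: y = (5/4)e^x + (3/4)e^(-3x)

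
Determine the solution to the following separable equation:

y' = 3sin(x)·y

Separating variables and integrating:
ln|y| = -3cos(x) + C

General solution: y = Ce^(-3cos(x))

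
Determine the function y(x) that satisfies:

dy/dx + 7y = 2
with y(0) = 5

General solution: y = 2/7 + Ce^(-7x)
Applying y(0) = 5: C = 5 - 2/7 = 33/7
Particular solution: y = 2/7 + (33/7)e^(-7x)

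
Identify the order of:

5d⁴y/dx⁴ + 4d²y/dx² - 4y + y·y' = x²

The order is 4 (highest derivative is of order 4).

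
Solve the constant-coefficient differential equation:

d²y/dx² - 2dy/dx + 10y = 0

Characteristic equation: r² - 2r + 10 = 0
Roots: r = 1 ± 3i (complex conjugates)
General solution: y = e^x(C₁cos(3x) + C₂sin(3x))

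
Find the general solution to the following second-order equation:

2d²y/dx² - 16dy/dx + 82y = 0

Characteristic equation: 2r² - 16r + 82 = 0
Divide by 2: r² - 8r + 41 = 0
Roots: r = 4 ± 5i (complex conjugates)
General solution: y = e^(4x)(C₁cos(5x) + C₂sin(5x))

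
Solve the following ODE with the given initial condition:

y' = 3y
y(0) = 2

General solution: y = Ce^(3x)
Applying IC y(0) = 2:
Particular solution: y = 2e^(3x)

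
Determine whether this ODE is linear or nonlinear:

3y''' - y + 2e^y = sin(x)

Nonlinear (e^y is nonlinear in y)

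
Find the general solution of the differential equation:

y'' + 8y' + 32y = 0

Characteristic equation: r² + 8r + 32 = 0
Roots: r = -4 ± 4i (complex conjugates)
General solution: y = e^(-4x)(C₁cos(4x) + C₂sin(4x))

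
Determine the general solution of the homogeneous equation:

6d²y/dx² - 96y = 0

Characteristic equation: 6r² - 96 = 0
Divide by 6: r² - 16 = 0
Roots: r = 4, -4 (distinct real)
General solution: y = C₁e^(4x) + C₂e^(-4x)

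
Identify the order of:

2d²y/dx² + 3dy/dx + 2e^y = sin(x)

The order is 2 (highest derivative is of order 2).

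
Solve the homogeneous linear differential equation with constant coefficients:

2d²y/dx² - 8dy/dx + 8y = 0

Characteristic equation: 2r² - 8r + 8 = 0
Divide by 2: r² - 4r + 4 = 0
Factored: (r - 2)² = 0
Repeated root: r = 2
General solution: y = (C₁ + C₂x)e^(2x)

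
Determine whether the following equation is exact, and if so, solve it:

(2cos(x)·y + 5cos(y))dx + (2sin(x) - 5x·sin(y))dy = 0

Verify exactness: ∂M/∂y = ∂N/∂x ✓
Find F(x,y) such that ∂F/∂x = M, ∂F/∂y = N
Solution: 2sin(x)·y + 5x·cos(y) = C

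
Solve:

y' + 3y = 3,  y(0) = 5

General solution: y = 1 + Ce^(-3x)
Applying y(0) = 5: C = 5 - 1 = 4
Particular solution: y = 1 + 4e^(-3x)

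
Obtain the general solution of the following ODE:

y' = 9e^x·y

Separating variables and integrating:
ln|y| = 9e^x + C

General solution: y = Ce^(9e^x)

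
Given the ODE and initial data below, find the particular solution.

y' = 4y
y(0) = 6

General solution: y = Ce^(4x)
Applying IC y(0) = 6:
Particular solution: y = 6e^(4x)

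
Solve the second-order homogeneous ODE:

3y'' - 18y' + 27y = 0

Characteristic equation: 3r² - 18r + 27 = 0
Divide by 3: r² - 6r + 9 = 0
Factored: (r - 3)² = 0
Repeated root: r = 3
General solution: y = (C₁ + C₂x)e^(3x)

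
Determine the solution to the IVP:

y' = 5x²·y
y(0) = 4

General solution: y = Ce^(5x³/3)
Applying IC y(0) = 4:
Particular solution: y = 4e^(5x³/3)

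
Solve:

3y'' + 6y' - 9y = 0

Characteristic equation: 3r² + 6r - 9 = 0
Divide by 3: r² + 2r - 3 = 0
Roots: r = 1, -3 (distinct real)
General solution: y = C₁e^x + C₂e^(-3x)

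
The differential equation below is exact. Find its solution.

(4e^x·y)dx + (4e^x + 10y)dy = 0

Verify exactness: ∂M/∂y = ∂N/∂x ✓
Find F(x,y) such that ∂F/∂x = M, ∂F/∂y = N
Solution: 4e^x·y + 5y² = C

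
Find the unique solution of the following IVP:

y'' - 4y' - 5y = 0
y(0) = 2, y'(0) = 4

General solution: y = C₁e^(5x) + C₂e^(-x)
Applying ICs: C₁ = 1, C₂ = 1
Particular solution: y = e^(5x) + e^(-x)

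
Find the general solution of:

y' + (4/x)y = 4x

Using integrating factor method:

General solution: y = (2/3)x^2 + Cx^(-4)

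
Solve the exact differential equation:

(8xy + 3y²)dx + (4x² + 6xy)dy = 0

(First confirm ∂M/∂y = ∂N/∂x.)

Verify exactness: ∂M/∂y = ∂N/∂x ✓
Find F(x,y) such that ∂F/∂x = M, ∂F/∂y = N
Solution: 4x²y + 3xy² = C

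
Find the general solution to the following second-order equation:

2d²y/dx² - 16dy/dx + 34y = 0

Characteristic equation: 2r² - 16r + 34 = 0
Divide by 2: r² - 8r + 17 = 0
Roots: r = 4 ± i (complex conjugates)
General solution: y = e^(4x)(C₁cos(x) + C₂sin(x))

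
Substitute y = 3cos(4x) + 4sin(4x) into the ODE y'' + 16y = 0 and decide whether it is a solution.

Verification:
y'' = -48cos(4x) - 64sin(4x)
y'' + 16y = 0 ✓

Yes, it is a solution.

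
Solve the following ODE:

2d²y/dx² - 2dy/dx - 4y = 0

Characteristic equation: 2r² - 2r - 4 = 0
Divide by 2: r² - r - 2 = 0
Roots: r = 2, -1 (distinct real)
General solution: y = C₁e^(2x) + C₂e^(-x)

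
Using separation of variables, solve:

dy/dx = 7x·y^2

Separating variables and integrating:
-1/y = 7x^2/2 + C

General solution: y^-1 = (-7/2)x^2 + C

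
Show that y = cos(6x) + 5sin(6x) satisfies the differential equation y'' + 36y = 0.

Verification:
y'' = -36cos(6x) - 180sin(6x)
y'' + 36y = 0 ✓

Yes, it is a solution.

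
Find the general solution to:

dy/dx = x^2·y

Separating variables and integrating:
ln|y| = x^3/3 + C

General solution: y = Ce^(x^3/3)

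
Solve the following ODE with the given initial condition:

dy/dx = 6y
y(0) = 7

General solution: y = Ce^(6x)
Applying IC y(0) = 7:
Particular solution: y = 7e^(6x)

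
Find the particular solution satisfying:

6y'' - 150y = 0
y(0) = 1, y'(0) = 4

General solution: y = C₁e^(5x) + C₂e^(-5x)
Applying ICs: C₁ = 9/10, C₂ = 1/10
Particular solution: y = (9/10)e^(5x) + (1/10)e^(-5x)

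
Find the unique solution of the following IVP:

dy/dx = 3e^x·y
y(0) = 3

General solution: y = Ce^(3e^x)
Applying IC y(0) = 3:
Particular solution: y = 3e^(3(e^x - 1))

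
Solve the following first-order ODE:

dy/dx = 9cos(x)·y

Separating variables and integrating:
ln|y| = 9sin(x) + C

General solution: y = Ce^(9sin(x))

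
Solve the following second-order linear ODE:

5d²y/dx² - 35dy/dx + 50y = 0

Characteristic equation: 5r² - 35r + 50 = 0
Divide by 5: r² - 7r + 10 = 0
Roots: r = 2, 5 (distinct real)
General solution: y = C₁e^(2x) + C₂e^(5x)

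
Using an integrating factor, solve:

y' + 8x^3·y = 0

Using integrating factor method:

General solution: y = Ce^(-2x^4)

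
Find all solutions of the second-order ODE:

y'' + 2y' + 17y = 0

Characteristic equation: r² + 2r + 17 = 0
Roots: r = -1 ± 4i (complex conjugates)
General solution: y = e^(-x)(C₁cos(4x) + C₂sin(4x))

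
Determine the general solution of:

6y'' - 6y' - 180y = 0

Characteristic equation: 6r² - 6r - 180 = 0
Divide by 6: r² - r - 30 = 0
Roots: r = 6, -5 (distinct real)
General solution: y = C₁e^(6x) + C₂e^(-5x)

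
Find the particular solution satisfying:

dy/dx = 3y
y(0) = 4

General solution: y = Ce^(3x)
Applying IC y(0) = 4:
Particular solution: y = 4e^(3x)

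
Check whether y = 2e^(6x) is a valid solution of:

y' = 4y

Verification:
y = 2e^(6x)
y' = 12e^(6x)
But 4y = 8e^(6x)
y' ≠ 4y — the derivative does not match

No, it is not a solution.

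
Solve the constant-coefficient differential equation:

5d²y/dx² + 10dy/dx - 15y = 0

Characteristic equation: 5r² + 10r - 15 = 0
Divide by 5: r² + 2r - 3 = 0
Roots: r = 1, -3 (distinct real)
General solution: y = C₁e^x + C₂e^(-3x)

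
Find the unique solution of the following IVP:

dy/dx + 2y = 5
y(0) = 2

General solution: y = 5/2 + Ce^(-2x)
Applying y(0) = 2: C = 2 - 5/2 = -1/2
Particular solution: y = 5/2 - (1/2)e^(-2x)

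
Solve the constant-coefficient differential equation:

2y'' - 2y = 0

Characteristic equation: 2r² - 2 = 0
Divide by 2: r² - 1 = 0
Roots: r = 1, -1 (distinct real)
General solution: y = C₁e^x + C₂e^(-x)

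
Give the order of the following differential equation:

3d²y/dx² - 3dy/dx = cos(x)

The order is 2 (highest derivative is of order 2).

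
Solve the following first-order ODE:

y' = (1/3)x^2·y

Separating variables and integrating:
ln|y| = x^3/9 + C

General solution: y = Ce^(x^3/9)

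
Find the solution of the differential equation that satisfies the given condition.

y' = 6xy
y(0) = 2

General solution: y = Ce^(3x²)
Applying IC y(0) = 2:
Particular solution: y = 2e^(3x²)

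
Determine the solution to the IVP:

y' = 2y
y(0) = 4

General solution: y = Ce^(2x)
Applying IC y(0) = 4:
Particular solution: y = 4e^(2x)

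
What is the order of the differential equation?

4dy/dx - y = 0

The order is 1 (highest derivative is of order 1).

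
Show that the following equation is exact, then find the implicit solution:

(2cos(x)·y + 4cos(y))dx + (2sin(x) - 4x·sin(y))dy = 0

Verify exactness: ∂M/∂y = ∂N/∂x ✓
Find F(x,y) such that ∂F/∂x = M, ∂F/∂y = N
Solution: 2sin(x)·y + 4x·cos(y) = C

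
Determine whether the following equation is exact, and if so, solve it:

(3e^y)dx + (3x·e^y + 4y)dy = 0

Verify exactness: ∂M/∂y = ∂N/∂x ✓
Find F(x,y) such that ∂F/∂x = M, ∂F/∂y = N
Solution: 3x·e^y + 2y² = C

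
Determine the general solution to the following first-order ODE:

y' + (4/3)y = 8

Using integrating factor method:

General solution: y = 6 + Ce^(-4x/3)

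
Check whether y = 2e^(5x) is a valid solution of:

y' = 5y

Verification:
y = 2e^(5x)
y' = 10e^(5x)
5y = 10e^(5x)
y' = 5y ✓

Yes, it is a solution.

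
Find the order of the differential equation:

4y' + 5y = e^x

The order is 1 (highest derivative is of order 1).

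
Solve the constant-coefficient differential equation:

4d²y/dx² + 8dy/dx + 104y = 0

Characteristic equation: 4r² + 8r + 104 = 0
Divide by 4: r² + 2r + 26 = 0
Roots: r = -1 ± 5i (complex conjugates)
General solution: y = e^(-x)(C₁cos(5x) + C₂sin(5x))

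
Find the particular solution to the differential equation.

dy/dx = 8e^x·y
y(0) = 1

General solution: y = Ce^(8e^x)
Applying IC y(0) = 1:
Particular solution: y = e^(8(e^x - 1))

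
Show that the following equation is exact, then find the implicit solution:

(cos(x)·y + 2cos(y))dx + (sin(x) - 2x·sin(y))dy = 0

Verify exactness: ∂M/∂y = ∂N/∂x ✓
Find F(x,y) such that ∂F/∂x = M, ∂F/∂y = N
Solution: sin(x)·y + 2x·cos(y) = C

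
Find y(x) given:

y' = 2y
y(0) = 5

General solution: y = Ce^(2x)
Applying IC y(0) = 5:
Particular solution: y = 5e^(2x)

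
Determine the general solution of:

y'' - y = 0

Characteristic equation: r² - 1 = 0
Roots: r = 1, -1 (distinct real)
General solution: y = C₁e^x + C₂e^(-x)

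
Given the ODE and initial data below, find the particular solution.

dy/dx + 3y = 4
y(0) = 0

General solution: y = 4/3 + Ce^(-3x)
Applying y(0) = 0: C = 0 - 4/3 = -4/3
Particular solution: y = 4/3 - (4/3)e^(-3x)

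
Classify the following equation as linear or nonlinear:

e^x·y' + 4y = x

Linear (y and its derivatives appear to the first power only, no products of y terms)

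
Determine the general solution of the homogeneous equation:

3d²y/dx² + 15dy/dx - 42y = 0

Characteristic equation: 3r² + 15r - 42 = 0
Divide by 3: r² + 5r - 14 = 0
Roots: r = 2, -7 (distinct real)
General solution: y = C₁e^(2x) + C₂e^(-7x)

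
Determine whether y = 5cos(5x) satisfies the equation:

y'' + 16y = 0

Verification:
y'' = -125cos(5x)
y'' + 16y ≠ 0 (frequency mismatch: got 25 instead of 16)

No, it is not a solution.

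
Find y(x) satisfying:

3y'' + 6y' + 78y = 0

Characteristic equation: 3r² + 6r + 78 = 0
Divide by 3: r² + 2r + 26 = 0
Roots: r = -1 ± 5i (complex conjugates)
General solution: y = e^(-x)(C₁cos(5x) + C₂sin(5x))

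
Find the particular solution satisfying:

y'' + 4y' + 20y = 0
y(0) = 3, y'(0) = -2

General solution: y = e^(-2x)(C₁cos(4x) + C₂sin(4x))
Complex roots r = -2 ± 4i
Applying ICs: C₁ = 3, C₂ = 1
Particular solution: y = e^(-2x)(3cos(4x) + sin(4x))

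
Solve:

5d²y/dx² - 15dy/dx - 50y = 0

Characteristic equation: 5r² - 15r - 50 = 0
Divide by 5: r² - 3r - 10 = 0
Roots: r = 5, -2 (distinct real)
General solution: y = C₁e^(5x) + C₂e^(-2x)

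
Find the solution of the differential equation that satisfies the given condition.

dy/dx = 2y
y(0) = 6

General solution: y = Ce^(2x)
Applying IC y(0) = 6:
Particular solution: y = 6e^(2x)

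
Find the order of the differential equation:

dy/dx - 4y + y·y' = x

The order is 1 (highest derivative is of order 1).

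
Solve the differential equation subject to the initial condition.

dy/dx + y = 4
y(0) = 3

General solution: y = 4 + Ce^(-x)
Applying y(0) = 3: C = 3 - 4 = -1
Particular solution: y = 4 - e^(-x)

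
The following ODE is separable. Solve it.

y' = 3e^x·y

Separating variables and integrating:
ln|y| = 3e^x + C

General solution: y = Ce^(3e^x)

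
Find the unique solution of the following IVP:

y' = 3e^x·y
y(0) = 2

General solution: y = Ce^(3e^x)
Applying IC y(0) = 2:
Particular solution: y = 2e^(3(e^x - 1))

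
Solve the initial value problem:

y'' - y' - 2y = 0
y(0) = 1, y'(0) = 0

General solution: y = C₁e^(2x) + C₂e^(-x)
Applying ICs: C₁ = 1/3, C₂ = 2/3
Particular solution: y = (1/3)e^(2x) + (2/3)e^(-x)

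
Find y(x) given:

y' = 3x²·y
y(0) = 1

General solution: y = Ce^(x³)
Applying IC y(0) = 1:
Particular solution: y = e^(x³)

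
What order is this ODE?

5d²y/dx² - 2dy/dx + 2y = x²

The order is 2 (highest derivative is of order 2).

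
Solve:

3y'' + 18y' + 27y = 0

Characteristic equation: 3r² + 18r + 27 = 0
Divide by 3: r² + 6r + 9 = 0
Factored: (r + 3)² = 0
Repeated root: r = -3
General solution: y = (C₁ + C₂x)e^(-3x)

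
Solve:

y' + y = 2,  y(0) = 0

General solution: y = 2 + Ce^(-x)
Applying y(0) = 0: C = 0 - 2 = -2
Particular solution: y = 2 - 2e^(-x)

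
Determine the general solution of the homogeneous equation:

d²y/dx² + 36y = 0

Characteristic equation: r² + 36 = 0
Roots: r = ±6i (complex conjugates)
General solution: y = C₁cos(6x) + C₂sin(6x)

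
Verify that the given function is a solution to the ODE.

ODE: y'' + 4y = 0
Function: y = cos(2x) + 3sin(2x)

Verification:
y'' = -4cos(2x) - 12sin(2x)
y'' + 4y = 0 ✓

Yes, it is a solution.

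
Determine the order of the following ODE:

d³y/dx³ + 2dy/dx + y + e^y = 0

The order is 3 (highest derivative is of order 3).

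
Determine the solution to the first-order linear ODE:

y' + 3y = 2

Using integrating factor method:

General solution: y = 2/3 + Ce^(-3x)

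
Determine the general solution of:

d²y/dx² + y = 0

Characteristic equation: r² + 1 = 0
Roots: r = ±i (complex conjugates)
General solution: y = C₁cos(x) + C₂sin(x)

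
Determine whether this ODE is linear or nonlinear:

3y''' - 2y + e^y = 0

Nonlinear (e^y is nonlinear in y)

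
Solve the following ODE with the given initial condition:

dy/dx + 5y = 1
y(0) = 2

General solution: y = 1/5 + Ce^(-5x)
Applying y(0) = 2: C = 2 - 1/5 = 9/5
Particular solution: y = 1/5 + (9/5)e^(-5x)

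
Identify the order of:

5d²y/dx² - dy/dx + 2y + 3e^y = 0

The order is 2 (highest derivative is of order 2).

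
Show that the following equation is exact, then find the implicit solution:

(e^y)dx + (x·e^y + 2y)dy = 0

Verify exactness: ∂M/∂y = ∂N/∂x ✓
Find F(x,y) such that ∂F/∂x = M, ∂F/∂y = N
Solution: x·e^y + y² = C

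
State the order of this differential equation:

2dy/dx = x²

The order is 1 (highest derivative is of order 1).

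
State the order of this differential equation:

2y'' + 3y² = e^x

The order is 2 (highest derivative is of order 2).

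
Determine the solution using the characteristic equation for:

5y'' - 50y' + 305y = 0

Characteristic equation: 5r² - 50r + 305 = 0
Divide by 5: r² - 10r + 61 = 0
Roots: r = 5 ± 6i (complex conjugates)
General solution: y = e^(5x)(C₁cos(6x) + C₂sin(6x))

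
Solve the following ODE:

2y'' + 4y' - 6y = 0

Characteristic equation: 2r² + 4r - 6 = 0
Divide by 2: r² + 2r - 3 = 0
Roots: r = 1, -3 (distinct real)
General solution: y = C₁e^x + C₂e^(-3x)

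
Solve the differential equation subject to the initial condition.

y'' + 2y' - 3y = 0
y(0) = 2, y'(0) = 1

General solution: y = C₁e^x + C₂e^(-3x)
Applying ICs: C₁ = 7/4, C₂ = 1/4
Particular solution: y = (7/4)e^x + (1/4)e^(-3x)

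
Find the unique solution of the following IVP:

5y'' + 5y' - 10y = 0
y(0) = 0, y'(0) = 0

General solution: y = C₁e^x + C₂e^(-2x)
Applying ICs: C₁ = 0, C₂ = 0
Particular solution: y = 0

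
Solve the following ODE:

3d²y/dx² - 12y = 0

Characteristic equation: 3r² - 12 = 0
Divide by 3: r² - 4 = 0
Roots: r = 2, -2 (distinct real)
General solution: y = C₁e^(2x) + C₂e^(-2x)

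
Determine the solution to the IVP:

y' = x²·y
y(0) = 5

General solution: y = Ce^(x³/3)
Applying IC y(0) = 5:
Particular solution: y = 5e^(x³/3)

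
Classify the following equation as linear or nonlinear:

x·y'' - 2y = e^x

Linear (y and its derivatives appear to the first power only, no products of y terms)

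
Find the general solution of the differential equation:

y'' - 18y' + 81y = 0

Characteristic equation: r² - 18r + 81 = 0
Factored: (r - 9)² = 0
Repeated root: r = 9
General solution: y = (C₁ + C₂x)e^(9x)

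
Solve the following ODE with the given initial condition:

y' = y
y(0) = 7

General solution: y = Ce^x
Applying IC y(0) = 7:
Particular solution: y = 7e^x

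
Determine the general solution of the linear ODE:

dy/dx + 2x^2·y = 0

Using integrating factor method:

General solution: y = Ce^(-2x^3/3)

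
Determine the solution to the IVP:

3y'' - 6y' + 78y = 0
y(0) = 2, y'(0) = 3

General solution: y = e^x(C₁cos(5x) + C₂sin(5x))
Complex roots r = 1 ± 5i
Applying ICs: C₁ = 2, C₂ = 1/5
Particular solution: y = e^x(2cos(5x) + (1/5)sin(5x))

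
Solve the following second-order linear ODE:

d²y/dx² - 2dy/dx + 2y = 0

Characteristic equation: r² - 2r + 2 = 0
Roots: r = 1 ± i (complex conjugates)
General solution: y = e^x(C₁cos(x) + C₂sin(x))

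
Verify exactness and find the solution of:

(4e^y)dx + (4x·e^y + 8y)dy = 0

Verify exactness: ∂M/∂y = ∂N/∂x ✓
Find F(x,y) such that ∂F/∂x = M, ∂F/∂y = N
Solution: 4x·e^y + 4y² = C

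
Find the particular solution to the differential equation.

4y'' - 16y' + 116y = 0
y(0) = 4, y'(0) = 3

General solution: y = e^(2x)(C₁cos(5x) + C₂sin(5x))
Complex roots r = 2 ± 5i
Applying ICs: C₁ = 4, C₂ = -1
Particular solution: y = e^(2x)(4cos(5x) - sin(5x))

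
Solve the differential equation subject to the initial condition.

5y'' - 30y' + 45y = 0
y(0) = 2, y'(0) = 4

General solution: y = (C₁ + C₂x)e^(3x)
Repeated root r = 3
Applying ICs: C₁ = 2, C₂ = -2
Particular solution: y = (2 - 2x)e^(3x)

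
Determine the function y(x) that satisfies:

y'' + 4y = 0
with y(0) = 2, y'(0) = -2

General solution: y = C₁cos(2x) + C₂sin(2x)
Complex roots r = ±2i
Applying ICs: C₁ = 2, C₂ = -1
Particular solution: y = 2cos(2x) - sin(2x)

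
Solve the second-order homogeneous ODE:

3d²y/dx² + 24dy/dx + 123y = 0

Characteristic equation: 3r² + 24r + 123 = 0
Divide by 3: r² + 8r + 41 = 0
Roots: r = -4 ± 5i (complex conjugates)
General solution: y = e^(-4x)(C₁cos(5x) + C₂sin(5x))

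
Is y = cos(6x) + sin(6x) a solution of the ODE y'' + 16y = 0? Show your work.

Verification:
y'' = -36cos(6x) - 36sin(6x)
y'' + 16y ≠ 0 (frequency mismatch: got 36 instead of 16)

No, it is not a solution.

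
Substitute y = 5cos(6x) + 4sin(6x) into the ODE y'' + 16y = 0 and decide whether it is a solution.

Verification:
y'' = -180cos(6x) - 144sin(6x)
y'' + 16y ≠ 0 (frequency mismatch: got 36 instead of 16)

No, it is not a solution.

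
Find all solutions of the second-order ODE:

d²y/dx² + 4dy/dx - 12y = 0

Characteristic equation: r² + 4r - 12 = 0
Roots: r = 2, -6 (distinct real)
General solution: y = C₁e^(2x) + C₂e^(-6x)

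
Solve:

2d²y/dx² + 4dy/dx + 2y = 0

Characteristic equation: 2r² + 4r + 2 = 0
Divide by 2: r² + 2r + 1 = 0
Factored: (r + 1)² = 0
Repeated root: r = -1
General solution: y = (C₁ + C₂x)e^(-x)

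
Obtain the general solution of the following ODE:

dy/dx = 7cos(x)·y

Separating variables and integrating:
ln|y| = 7sin(x) + C

General solution: y = Ce^(7sin(x))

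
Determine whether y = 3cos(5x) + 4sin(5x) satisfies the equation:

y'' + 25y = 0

Verification:
y'' = -75cos(5x) - 100sin(5x)
y'' + 25y = 0 ✓

Yes, it is a solution.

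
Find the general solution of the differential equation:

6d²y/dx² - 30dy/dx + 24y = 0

Characteristic equation: 6r² - 30r + 24 = 0
Divide by 6: r² - 5r + 4 = 0
Roots: r = 4, 1 (distinct real)
General solution: y = C₁e^(4x) + C₂e^x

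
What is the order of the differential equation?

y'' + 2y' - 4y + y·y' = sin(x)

The order is 2 (highest derivative is of order 2).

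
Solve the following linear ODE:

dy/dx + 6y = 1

Using integrating factor method:

General solution: y = 1/6 + Ce^(-6x)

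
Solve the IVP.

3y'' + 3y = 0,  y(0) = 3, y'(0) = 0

General solution: y = C₁cos(x) + C₂sin(x)
Complex roots r = ±i
Applying ICs: C₁ = 3, C₂ = 0
Particular solution: y = 3cos(x)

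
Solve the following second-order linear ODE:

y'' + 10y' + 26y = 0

Characteristic equation: r² + 10r + 26 = 0
Roots: r = -5 ± i (complex conjugates)
General solution: y = e^(-5x)(C₁cos(x) + C₂sin(x))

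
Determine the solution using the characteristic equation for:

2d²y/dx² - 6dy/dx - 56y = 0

Characteristic equation: 2r² - 6r - 56 = 0
Divide by 2: r² - 3r - 28 = 0
Roots: r = 7, -4 (distinct real)
General solution: y = C₁e^(7x) + C₂e^(-4x)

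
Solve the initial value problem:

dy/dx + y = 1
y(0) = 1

General solution: y = 1 + Ce^(-x)
Applying y(0) = 1: C = 1 - 1 = 0
Particular solution: y = 1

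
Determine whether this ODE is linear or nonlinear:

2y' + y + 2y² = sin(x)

Nonlinear (y² term)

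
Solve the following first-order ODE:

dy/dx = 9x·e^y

Separating variables and integrating:
-e^(-y) = 9x²/2 + C

General solution: y = -ln(C - 9x²/2)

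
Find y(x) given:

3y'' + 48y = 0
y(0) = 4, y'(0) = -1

General solution: y = C₁cos(4x) + C₂sin(4x)
Complex roots r = ±4i
Applying ICs: C₁ = 4, C₂ = -1/4
Particular solution: y = 4cos(4x) - (1/4)sin(4x)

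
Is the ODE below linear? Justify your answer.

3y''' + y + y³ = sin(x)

No. Nonlinear (y³ term)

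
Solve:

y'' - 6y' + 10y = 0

Characteristic equation: r² - 6r + 10 = 0
Roots: r = 3 ± i (complex conjugates)
General solution: y = e^(3x)(C₁cos(x) + C₂sin(x))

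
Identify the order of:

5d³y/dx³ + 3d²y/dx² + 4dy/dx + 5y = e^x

The order is 3 (highest derivative is of order 3).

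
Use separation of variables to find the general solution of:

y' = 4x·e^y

Separating variables and integrating:
-e^(-y) = 2x² + C

General solution: y = -ln(C - 2x²)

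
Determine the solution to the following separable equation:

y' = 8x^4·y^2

Separating variables and integrating:
-1/y = 8x^5/5 + C

General solution: y^-1 = (-8/5)x^5 + C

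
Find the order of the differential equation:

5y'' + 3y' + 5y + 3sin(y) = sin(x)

The order is 2 (highest derivative is of order 2).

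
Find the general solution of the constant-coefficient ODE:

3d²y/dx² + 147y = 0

Characteristic equation: 3r² + 147 = 0
Divide by 3: r² + 49 = 0
Roots: r = ±7i (complex conjugates)
General solution: y = C₁cos(7x) + C₂sin(7x)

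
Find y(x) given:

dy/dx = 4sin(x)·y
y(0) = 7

General solution: y = Ce^(-4cos(x))
Applying IC y(0) = 7:
Particular solution: y = 7e^(4(1-cos(x)))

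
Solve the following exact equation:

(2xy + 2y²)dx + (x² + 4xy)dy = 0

Verify exactness: ∂M/∂y = ∂N/∂x ✓
Find F(x,y) such that ∂F/∂x = M, ∂F/∂y = N
Solution: x²y + 2xy² = C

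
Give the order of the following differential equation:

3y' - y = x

The order is 1 (highest derivative is of order 1).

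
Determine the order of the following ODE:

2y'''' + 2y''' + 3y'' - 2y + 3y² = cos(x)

The order is 4 (highest derivative is of order 4).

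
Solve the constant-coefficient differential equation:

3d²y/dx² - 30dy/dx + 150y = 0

Characteristic equation: 3r² - 30r + 150 = 0
Divide by 3: r² - 10r + 50 = 0
Roots: r = 5 ± 5i (complex conjugates)
General solution: y = e^(5x)(C₁cos(5x) + C₂sin(5x))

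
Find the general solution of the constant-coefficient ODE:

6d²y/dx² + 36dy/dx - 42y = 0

Characteristic equation: 6r² + 36r - 42 = 0
Divide by 6: r² + 6r - 7 = 0
Roots: r = 1, -7 (distinct real)
General solution: y = C₁e^x + C₂e^(-7x)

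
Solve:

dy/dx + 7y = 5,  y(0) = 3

General solution: y = 5/7 + Ce^(-7x)
Applying y(0) = 3: C = 3 - 5/7 = 16/7
Particular solution: y = 5/7 + (16/7)e^(-7x)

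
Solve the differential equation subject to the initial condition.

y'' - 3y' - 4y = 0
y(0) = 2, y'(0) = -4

General solution: y = C₁e^(4x) + C₂e^(-x)
Applying ICs: C₁ = -2/5, C₂ = 12/5
Particular solution: y = -(2/5)e^(4x) + (12/5)e^(-x)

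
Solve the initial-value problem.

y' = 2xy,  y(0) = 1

General solution: y = Ce^(x²)
Applying IC y(0) = 1:
Particular solution: y = e^(x²)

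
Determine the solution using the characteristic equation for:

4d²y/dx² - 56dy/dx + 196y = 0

Characteristic equation: 4r² - 56r + 196 = 0
Divide by 4: r² - 14r + 49 = 0
Factored: (r - 7)² = 0
Repeated root: r = 7
General solution: y = (C₁ + C₂x)e^(7x)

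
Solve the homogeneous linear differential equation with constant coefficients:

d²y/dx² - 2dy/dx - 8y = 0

Characteristic equation: r² - 2r - 8 = 0
Roots: r = 4, -2 (distinct real)
General solution: y = C₁e^(4x) + C₂e^(-2x)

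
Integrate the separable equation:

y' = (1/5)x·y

Separating variables and integrating:
ln|y| = x^2/10 + C

General solution: y = Ce^(x^2/10)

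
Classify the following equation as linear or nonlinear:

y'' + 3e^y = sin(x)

Nonlinear (e^y is nonlinear in y)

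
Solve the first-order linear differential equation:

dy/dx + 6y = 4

Using integrating factor method:

General solution: y = 2/3 + Ce^(-6x)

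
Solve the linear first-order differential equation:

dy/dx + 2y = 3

Using integrating factor method:

General solution: y = 3/2 + Ce^(-2x)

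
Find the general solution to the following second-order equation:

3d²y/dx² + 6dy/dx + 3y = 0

Characteristic equation: 3r² + 6r + 3 = 0
Divide by 3: r² + 2r + 1 = 0
Factored: (r + 1)² = 0
Repeated root: r = -1
General solution: y = (C₁ + C₂x)e^(-x)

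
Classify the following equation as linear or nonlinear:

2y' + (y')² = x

Nonlinear ((y')² term)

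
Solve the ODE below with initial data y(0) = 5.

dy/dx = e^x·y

General solution: y = Ce^(e^x)
Applying IC y(0) = 5:
Particular solution: y = 5e^(e^x - 1)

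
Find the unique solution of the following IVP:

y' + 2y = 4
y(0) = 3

General solution: y = 2 + Ce^(-2x)
Applying y(0) = 3: C = 3 - 2 = 1
Particular solution: y = 2 + e^(-2x)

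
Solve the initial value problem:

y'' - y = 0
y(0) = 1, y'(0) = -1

General solution: y = C₁e^x + C₂e^(-x)
Applying ICs: C₁ = 0, C₂ = 1
Particular solution: y = e^(-x)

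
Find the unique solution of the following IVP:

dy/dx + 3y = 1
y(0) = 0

General solution: y = 1/3 + Ce^(-3x)
Applying y(0) = 0: C = 0 - 1/3 = -1/3
Particular solution: y = 1/3 - (1/3)e^(-3x)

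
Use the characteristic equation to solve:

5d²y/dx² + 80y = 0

Characteristic equation: 5r² + 80 = 0
Divide by 5: r² + 16 = 0
Roots: r = ±4i (complex conjugates)
General solution: y = C₁cos(4x) + C₂sin(4x)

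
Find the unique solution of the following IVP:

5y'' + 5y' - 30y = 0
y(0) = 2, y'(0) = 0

General solution: y = C₁e^(2x) + C₂e^(-3x)
Applying ICs: C₁ = 6/5, C₂ = 4/5
Particular solution: y = (6/5)e^(2x) + (4/5)e^(-3x)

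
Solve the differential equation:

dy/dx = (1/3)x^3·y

Separating variables and integrating:
ln|y| = x^4/12 + C

General solution: y = Ce^(x^4/12)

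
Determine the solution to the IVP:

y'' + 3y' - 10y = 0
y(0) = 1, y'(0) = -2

General solution: y = C₁e^(2x) + C₂e^(-5x)
Applying ICs: C₁ = 3/7, C₂ = 4/7
Particular solution: y = (3/7)e^(2x) + (4/7)e^(-5x)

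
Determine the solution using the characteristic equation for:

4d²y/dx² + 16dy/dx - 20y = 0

Characteristic equation: 4r² + 16r - 20 = 0
Divide by 4: r² + 4r - 5 = 0
Roots: r = 1, -5 (distinct real)
General solution: y = C₁e^x + C₂e^(-5x)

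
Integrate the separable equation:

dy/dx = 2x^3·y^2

Separating variables and integrating:
-1/y = x^4/2 + C

General solution: y^-1 = (-1/2)x^4 + C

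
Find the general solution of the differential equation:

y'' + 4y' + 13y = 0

Characteristic equation: r² + 4r + 13 = 0
Roots: r = -2 ± 3i (complex conjugates)
General solution: y = e^(-2x)(C₁cos(3x) + C₂sin(3x))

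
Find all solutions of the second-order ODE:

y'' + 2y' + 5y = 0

Characteristic equation: r² + 2r + 5 = 0
Roots: r = -1 ± 2i (complex conjugates)
General solution: y = e^(-x)(C₁cos(2x) + C₂sin(2x))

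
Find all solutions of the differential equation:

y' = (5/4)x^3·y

Separating variables and integrating:
ln|y| = 5x^4/16 + C

General solution: y = Ce^(5x^4/16)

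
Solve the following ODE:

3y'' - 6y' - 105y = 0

Characteristic equation: 3r² - 6r - 105 = 0
Divide by 3: r² - 2r - 35 = 0
Roots: r = 7, -5 (distinct real)
General solution: y = C₁e^(7x) + C₂e^(-5x)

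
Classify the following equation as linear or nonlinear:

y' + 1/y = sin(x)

Nonlinear (1/y term)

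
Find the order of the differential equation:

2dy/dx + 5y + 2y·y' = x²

The order is 1 (highest derivative is of order 1).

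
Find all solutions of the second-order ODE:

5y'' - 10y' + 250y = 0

Characteristic equation: 5r² - 10r + 250 = 0
Divide by 5: r² - 2r + 50 = 0
Roots: r = 1 ± 7i (complex conjugates)
General solution: y = e^x(C₁cos(7x) + C₂sin(7x))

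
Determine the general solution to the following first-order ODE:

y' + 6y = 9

Using integrating factor method:

General solution: y = 3/2 + Ce^(-6x)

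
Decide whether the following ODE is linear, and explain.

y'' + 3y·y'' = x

Nonlinear (y·y'' term)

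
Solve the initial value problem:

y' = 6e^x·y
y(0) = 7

General solution: y = Ce^(6e^x)
Applying IC y(0) = 7:
Particular solution: y = 7e^(6(e^x - 1))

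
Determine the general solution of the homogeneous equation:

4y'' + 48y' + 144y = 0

Characteristic equation: 4r² + 48r + 144 = 0
Divide by 4: r² + 12r + 36 = 0
Factored: (r + 6)² = 0
Repeated root: r = -6
General solution: y = (C₁ + C₂x)e^(-6x)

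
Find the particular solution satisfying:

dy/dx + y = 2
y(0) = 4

General solution: y = 2 + Ce^(-x)
Applying y(0) = 4: C = 4 - 2 = 2
Particular solution: y = 2 + 2e^(-x)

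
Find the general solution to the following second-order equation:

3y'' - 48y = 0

Characteristic equation: 3r² - 48 = 0
Divide by 3: r² - 16 = 0
Roots: r = 4, -4 (distinct real)
General solution: y = C₁e^(4x) + C₂e^(-4x)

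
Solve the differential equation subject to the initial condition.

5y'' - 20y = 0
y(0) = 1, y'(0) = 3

General solution: y = C₁e^(2x) + C₂e^(-2x)
Applying ICs: C₁ = 5/4, C₂ = -1/4
Particular solution: y = (5/4)e^(2x) - (1/4)e^(-2x)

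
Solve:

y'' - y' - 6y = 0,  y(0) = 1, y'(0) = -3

General solution: y = C₁e^(3x) + C₂e^(-2x)
Applying ICs: C₁ = -1/5, C₂ = 6/5
Particular solution: y = -(1/5)e^(3x) + (6/5)e^(-2x)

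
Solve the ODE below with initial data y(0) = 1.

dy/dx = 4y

General solution: y = Ce^(4x)
Applying IC y(0) = 1:
Particular solution: y = e^(4x)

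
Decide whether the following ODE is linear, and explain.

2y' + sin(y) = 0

Nonlinear (sin(y) is nonlinear in y)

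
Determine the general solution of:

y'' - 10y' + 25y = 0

Characteristic equation: r² - 10r + 25 = 0
Factored: (r - 5)² = 0
Repeated root: r = 5
General solution: y = (C₁ + C₂x)e^(5x)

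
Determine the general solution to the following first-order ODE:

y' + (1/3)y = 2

Using integrating factor method:

General solution: y = 6 + Ce^(-x/3)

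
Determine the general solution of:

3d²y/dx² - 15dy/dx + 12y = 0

Characteristic equation: 3r² - 15r + 12 = 0
Divide by 3: r² - 5r + 4 = 0
Roots: r = 4, 1 (distinct real)
General solution: y = C₁e^(4x) + C₂e^x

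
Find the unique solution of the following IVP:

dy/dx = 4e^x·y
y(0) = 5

General solution: y = Ce^(4e^x)
Applying IC y(0) = 5:
Particular solution: y = 5e^(4(e^x - 1))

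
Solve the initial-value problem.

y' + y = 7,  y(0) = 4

General solution: y = 7 + Ce^(-x)
Applying y(0) = 4: C = 4 - 7 = -3
Particular solution: y = 7 - 3e^(-x)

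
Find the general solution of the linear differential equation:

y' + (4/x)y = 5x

Using integrating factor method:

General solution: y = (5/6)x^2 + Cx^(-4)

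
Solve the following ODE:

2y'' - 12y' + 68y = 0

Characteristic equation: 2r² - 12r + 68 = 0
Divide by 2: r² - 6r + 34 = 0
Roots: r = 3 ± 5i (complex conjugates)
General solution: y = e^(3x)(C₁cos(5x) + C₂sin(5x))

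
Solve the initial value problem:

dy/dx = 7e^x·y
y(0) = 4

General solution: y = Ce^(7e^x)
Applying IC y(0) = 4:
Particular solution: y = 4e^(7(e^x - 1))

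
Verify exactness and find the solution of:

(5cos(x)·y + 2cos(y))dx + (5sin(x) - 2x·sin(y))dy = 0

Verify exactness: ∂M/∂y = ∂N/∂x ✓
Find F(x,y) such that ∂F/∂x = M, ∂F/∂y = N
Solution: 5sin(x)·y + 2x·cos(y) = C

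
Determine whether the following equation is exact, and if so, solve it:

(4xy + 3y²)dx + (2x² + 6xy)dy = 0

Verify exactness: ∂M/∂y = ∂N/∂x ✓
Find F(x,y) such that ∂F/∂x = M, ∂F/∂y = N
Solution: 2x²y + 3xy² = C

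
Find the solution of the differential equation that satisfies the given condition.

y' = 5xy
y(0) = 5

General solution: y = Ce^(5x²/2)
Applying IC y(0) = 5:
Particular solution: y = 5e^(5x²/2)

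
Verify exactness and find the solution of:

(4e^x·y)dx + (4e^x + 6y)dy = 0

Verify exactness: ∂M/∂y = ∂N/∂x ✓
Find F(x,y) such that ∂F/∂x = M, ∂F/∂y = N
Solution: 4e^x·y + 3y² = C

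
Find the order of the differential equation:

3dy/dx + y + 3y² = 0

The order is 1 (highest derivative is of order 1).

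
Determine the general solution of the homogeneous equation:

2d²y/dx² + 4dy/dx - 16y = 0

Characteristic equation: 2r² + 4r - 16 = 0
Divide by 2: r² + 2r - 8 = 0
Roots: r = 2, -4 (distinct real)
General solution: y = C₁e^(2x) + C₂e^(-4x)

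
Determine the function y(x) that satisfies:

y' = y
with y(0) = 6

General solution: y = Ce^x
Applying IC y(0) = 6:
Particular solution: y = 6e^x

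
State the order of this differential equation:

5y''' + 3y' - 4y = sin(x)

The order is 3 (highest derivative is of order 3).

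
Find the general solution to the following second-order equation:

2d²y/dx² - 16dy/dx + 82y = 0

Characteristic equation: 2r² - 16r + 82 = 0
Divide by 2: r² - 8r + 41 = 0
Roots: r = 4 ± 5i (complex conjugates)
General solution: y = e^(4x)(C₁cos(5x) + C₂sin(5x))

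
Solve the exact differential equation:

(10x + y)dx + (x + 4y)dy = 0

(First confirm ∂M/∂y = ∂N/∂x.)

Verify exactness: ∂M/∂y = ∂N/∂x ✓
Find F(x,y) such that ∂F/∂x = M, ∂F/∂y = N
Solution: 5x² + xy + 2y² = C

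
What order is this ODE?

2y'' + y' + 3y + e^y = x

The order is 2 (highest derivative is of order 2).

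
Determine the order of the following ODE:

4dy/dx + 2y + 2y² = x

The order is 1 (highest derivative is of order 1).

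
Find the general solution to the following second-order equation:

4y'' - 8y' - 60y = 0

Characteristic equation: 4r² - 8r - 60 = 0
Divide by 4: r² - 2r - 15 = 0
Roots: r = 5, -3 (distinct real)
General solution: y = C₁e^(5x) + C₂e^(-3x)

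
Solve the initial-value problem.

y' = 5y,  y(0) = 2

General solution: y = Ce^(5x)
Applying IC y(0) = 2:
Particular solution: y = 2e^(5x)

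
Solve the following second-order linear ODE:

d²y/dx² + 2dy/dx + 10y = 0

Characteristic equation: r² + 2r + 10 = 0
Roots: r = -1 ± 3i (complex conjugates)
General solution: y = e^(-x)(C₁cos(3x) + C₂sin(3x))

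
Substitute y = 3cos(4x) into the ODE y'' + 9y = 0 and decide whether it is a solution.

Verification:
y'' = -48cos(4x)
y'' + 9y ≠ 0 (frequency mismatch: got 16 instead of 9)

No, it is not a solution.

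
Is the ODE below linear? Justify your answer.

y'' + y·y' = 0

No. Nonlinear (product y·y')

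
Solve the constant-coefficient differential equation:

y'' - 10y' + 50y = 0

Characteristic equation: r² - 10r + 50 = 0
Roots: r = 5 ± 5i (complex conjugates)
General solution: y = e^(5x)(C₁cos(5x) + C₂sin(5x))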